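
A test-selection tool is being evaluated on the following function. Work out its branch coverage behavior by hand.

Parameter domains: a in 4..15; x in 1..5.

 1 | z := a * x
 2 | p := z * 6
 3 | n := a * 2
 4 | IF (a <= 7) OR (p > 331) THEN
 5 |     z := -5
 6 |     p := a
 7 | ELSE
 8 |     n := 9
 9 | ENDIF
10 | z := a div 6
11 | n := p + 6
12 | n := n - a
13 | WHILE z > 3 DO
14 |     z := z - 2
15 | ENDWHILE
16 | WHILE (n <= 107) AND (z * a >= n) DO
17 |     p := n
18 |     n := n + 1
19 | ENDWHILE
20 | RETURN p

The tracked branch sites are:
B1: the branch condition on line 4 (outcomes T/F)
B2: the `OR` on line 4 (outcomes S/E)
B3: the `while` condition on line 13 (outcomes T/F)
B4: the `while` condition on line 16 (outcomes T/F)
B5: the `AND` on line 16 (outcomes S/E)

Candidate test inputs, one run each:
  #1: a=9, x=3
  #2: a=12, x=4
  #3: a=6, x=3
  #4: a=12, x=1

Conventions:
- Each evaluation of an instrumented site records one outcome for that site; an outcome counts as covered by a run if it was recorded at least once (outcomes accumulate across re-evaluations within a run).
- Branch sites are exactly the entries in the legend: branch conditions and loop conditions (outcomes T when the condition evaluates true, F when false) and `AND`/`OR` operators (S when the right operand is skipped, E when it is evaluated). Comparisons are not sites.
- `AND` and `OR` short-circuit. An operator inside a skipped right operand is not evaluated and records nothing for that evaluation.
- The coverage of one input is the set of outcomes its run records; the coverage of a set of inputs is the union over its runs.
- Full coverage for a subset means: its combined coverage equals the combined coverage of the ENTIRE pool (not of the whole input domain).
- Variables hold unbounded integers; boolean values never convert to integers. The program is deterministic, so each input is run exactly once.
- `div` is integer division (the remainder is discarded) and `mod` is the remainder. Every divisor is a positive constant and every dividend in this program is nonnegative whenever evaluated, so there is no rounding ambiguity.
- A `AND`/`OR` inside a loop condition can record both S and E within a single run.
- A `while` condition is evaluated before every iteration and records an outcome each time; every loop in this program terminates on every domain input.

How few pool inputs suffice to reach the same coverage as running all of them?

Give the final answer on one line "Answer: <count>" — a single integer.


input #1 (a=9, x=3): covers B1=F, B2=E, B3=F, B4=F, B5=S
input #2 (a=12, x=4): covers B1=F, B2=E, B3=F, B4=F, B5=S
input #3 (a=6, x=3): covers B1=T, B2=S, B3=F, B4=T, B4=F, B5=E
input #4 (a=12, x=1): covers B1=F, B2=E, B3=F, B4=F, B5=E
together the pool reaches 9 outcomes: B1=T, B1=F, B2=S, B2=E, B3=F, B4=T, B4=F, B5=S, B5=E
checked all size-1 subsets: none covers 9 outcomes (max 6/9)
size 2: inputs {1, 3} cover all 9 outcomes, and no lexicographically smaller subset of this size does
Answer: 2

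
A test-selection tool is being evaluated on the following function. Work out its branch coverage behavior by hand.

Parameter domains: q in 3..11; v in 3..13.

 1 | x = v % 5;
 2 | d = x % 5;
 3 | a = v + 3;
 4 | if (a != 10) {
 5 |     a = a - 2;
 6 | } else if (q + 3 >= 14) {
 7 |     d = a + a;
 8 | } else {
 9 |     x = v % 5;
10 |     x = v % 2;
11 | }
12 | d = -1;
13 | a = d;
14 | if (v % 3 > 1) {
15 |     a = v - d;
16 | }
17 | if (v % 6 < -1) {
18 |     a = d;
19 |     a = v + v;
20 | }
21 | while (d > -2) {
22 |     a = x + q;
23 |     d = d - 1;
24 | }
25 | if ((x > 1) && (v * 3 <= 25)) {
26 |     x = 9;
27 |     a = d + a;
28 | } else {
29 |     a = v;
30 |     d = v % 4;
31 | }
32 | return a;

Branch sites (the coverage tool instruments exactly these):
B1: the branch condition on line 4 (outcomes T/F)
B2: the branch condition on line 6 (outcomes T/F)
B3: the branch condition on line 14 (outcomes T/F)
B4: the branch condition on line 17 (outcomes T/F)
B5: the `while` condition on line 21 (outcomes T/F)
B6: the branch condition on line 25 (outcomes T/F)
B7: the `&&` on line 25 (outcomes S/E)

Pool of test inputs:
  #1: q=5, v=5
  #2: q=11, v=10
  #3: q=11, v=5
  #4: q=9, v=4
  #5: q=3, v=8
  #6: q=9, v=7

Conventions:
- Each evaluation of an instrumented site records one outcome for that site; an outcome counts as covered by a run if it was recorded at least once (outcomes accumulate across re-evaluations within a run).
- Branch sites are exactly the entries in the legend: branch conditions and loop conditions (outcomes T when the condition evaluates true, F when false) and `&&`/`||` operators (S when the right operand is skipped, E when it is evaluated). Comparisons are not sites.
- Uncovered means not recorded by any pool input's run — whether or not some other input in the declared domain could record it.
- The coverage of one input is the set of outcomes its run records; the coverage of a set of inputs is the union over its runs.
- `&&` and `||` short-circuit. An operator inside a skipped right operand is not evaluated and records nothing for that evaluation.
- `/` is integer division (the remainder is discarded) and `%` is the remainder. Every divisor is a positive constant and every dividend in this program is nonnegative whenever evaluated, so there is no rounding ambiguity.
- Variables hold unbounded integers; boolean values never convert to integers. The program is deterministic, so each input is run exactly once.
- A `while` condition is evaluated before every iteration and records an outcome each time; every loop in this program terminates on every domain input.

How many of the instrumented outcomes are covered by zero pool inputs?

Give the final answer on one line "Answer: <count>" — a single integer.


input #1, q=5, v=5: events B1->T, B3->T, B4->F, B5->T, B5->F, B7->S, B6->F; outcomes B1=T, B3=T, B4=F, B5=T, B5=F, B6=F, B7=S
input #2, q=11, v=10: events B1->T, B3->F, B4->F, B5->T, B5->F, B7->S, B6->F; outcomes B1=T, B3=F, B4=F, B5=T, B5=F, B6=F, B7=S
input #3, q=11, v=5: events B1->T, B3->T, B4->F, B5->T, B5->F, B7->S, B6->F; outcomes B1=T, B3=T, B4=F, B5=T, B5=F, B6=F, B7=S
input #4, q=9, v=4: events B1->T, B3->F, B4->F, B5->T, B5->F, B7->E, B6->T; outcomes B1=T, B3=F, B4=F, B5=T, B5=F, B6=T, B7=E
input #5, q=3, v=8: events B1->T, B3->T, B4->F, B5->T, B5->F, B7->E, B6->T; outcomes B1=T, B3=T, B4=F, B5=T, B5=F, B6=T, B7=E
input #6, q=9, v=7: events B1->F, B2->F, B3->F, B4->F, B5->T, B5->F, B7->S, B6->F; outcomes B1=F, B2=F, B3=F, B4=F, B5=T, B5=F, B6=F, B7=S
union over the pool: B1=T, B1=F, B2=F, B3=T, B3=F, B4=F, B5=T, B5=F, B6=T, B6=F, B7=S, B7=E
uncovered (2 of 14): B2=T, B4=T
Answer: 2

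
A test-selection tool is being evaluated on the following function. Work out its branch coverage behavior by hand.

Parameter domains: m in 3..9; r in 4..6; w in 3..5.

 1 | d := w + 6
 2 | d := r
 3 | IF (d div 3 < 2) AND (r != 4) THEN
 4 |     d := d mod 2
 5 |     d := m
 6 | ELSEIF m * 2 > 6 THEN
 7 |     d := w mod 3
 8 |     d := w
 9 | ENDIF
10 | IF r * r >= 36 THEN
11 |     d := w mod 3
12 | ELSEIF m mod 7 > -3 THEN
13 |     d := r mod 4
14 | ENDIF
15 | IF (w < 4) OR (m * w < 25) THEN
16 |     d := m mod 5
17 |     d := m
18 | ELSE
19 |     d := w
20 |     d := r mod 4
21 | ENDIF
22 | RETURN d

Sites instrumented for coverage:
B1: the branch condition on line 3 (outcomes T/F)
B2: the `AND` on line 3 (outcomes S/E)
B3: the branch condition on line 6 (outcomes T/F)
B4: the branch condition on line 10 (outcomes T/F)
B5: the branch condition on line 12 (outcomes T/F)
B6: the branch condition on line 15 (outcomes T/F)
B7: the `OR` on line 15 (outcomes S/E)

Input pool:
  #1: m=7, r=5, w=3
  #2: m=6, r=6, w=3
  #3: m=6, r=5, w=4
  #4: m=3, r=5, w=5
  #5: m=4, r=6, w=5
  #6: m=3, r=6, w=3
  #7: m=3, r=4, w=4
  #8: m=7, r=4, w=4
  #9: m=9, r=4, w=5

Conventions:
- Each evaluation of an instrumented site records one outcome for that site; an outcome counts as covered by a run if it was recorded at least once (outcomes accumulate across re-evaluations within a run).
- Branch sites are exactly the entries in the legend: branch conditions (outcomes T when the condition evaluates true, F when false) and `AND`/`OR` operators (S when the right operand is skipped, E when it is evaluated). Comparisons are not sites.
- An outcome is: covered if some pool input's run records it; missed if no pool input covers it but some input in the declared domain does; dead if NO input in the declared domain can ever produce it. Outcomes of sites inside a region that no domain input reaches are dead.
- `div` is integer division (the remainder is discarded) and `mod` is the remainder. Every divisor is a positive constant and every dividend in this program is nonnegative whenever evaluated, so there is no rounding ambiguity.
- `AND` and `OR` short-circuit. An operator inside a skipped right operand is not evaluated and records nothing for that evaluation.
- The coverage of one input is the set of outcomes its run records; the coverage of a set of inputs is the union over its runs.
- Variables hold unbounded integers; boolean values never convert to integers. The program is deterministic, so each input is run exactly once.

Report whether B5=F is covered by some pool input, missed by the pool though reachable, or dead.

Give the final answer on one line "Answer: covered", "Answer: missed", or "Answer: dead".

no pool input records B5=F
checking all 63 inputs in the declared domain: B5=F is never recorded -> dead

Answer: dead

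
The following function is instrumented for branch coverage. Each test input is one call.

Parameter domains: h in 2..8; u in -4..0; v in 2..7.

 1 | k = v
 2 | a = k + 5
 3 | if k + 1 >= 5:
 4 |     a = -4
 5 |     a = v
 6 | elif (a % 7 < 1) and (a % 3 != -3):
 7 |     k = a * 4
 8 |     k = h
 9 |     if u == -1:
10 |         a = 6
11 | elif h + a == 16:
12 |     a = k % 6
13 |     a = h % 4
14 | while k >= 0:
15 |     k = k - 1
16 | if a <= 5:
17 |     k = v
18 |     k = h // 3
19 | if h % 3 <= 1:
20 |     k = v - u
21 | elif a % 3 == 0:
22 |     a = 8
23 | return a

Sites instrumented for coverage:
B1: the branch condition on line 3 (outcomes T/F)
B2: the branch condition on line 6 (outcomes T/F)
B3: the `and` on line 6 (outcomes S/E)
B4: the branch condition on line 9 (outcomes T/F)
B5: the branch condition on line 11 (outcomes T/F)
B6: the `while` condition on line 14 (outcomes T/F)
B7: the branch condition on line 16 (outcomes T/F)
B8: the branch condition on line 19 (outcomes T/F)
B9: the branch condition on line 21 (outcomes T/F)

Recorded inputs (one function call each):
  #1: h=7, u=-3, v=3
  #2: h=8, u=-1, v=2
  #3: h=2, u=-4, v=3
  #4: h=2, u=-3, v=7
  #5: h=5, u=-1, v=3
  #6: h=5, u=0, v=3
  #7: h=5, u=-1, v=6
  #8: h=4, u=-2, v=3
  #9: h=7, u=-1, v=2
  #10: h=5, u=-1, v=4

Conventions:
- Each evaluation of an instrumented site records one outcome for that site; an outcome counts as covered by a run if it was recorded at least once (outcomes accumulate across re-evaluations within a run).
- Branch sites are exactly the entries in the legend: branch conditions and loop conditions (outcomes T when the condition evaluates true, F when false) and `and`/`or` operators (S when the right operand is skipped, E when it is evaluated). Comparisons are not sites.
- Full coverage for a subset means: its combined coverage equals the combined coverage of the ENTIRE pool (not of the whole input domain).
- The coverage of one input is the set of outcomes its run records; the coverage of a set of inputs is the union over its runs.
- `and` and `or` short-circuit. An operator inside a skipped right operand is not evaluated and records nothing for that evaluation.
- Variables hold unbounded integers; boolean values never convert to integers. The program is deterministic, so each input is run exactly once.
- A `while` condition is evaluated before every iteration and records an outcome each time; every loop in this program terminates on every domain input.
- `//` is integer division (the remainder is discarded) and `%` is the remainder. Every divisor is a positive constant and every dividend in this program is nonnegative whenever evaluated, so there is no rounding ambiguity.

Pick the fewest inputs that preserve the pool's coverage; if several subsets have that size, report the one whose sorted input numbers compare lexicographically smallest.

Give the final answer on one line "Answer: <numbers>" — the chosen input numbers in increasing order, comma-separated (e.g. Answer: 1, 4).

#1 (h=7, u=-3, v=3) -> B1->F, B3->S, B2->F, B5->F, B6->T, B6->T, B6->T, B6->T, B6->F, B7->F, B8->T; covered: B1=F, B2=F, B3=S, B5=F, B6=T, B6=F, B7=F, B8=T
#2 (h=8, u=-1, v=2) -> B1->F, B3->E, B2->T, B4->T, B6->T, B6->T, B6->T, B6->T, B6->T, B6->T, B6->T, B6->T, B6->T, B6->F, ...; covered: B1=F, B2=T, B3=E, B4=T, B6=T, B6=F, B7=F, B8=F, B9=T
#3 (h=2, u=-4, v=3) -> B1->F, B3->S, B2->F, B5->F, B6->T, B6->T, B6->T, B6->T, B6->F, B7->F, B8->F, B9->F; covered: B1=F, B2=F, B3=S, B5=F, B6=T, B6=F, B7=F, B8=F, B9=F
#4 (h=2, u=-3, v=7) -> B1->T, B6->T, B6->T, B6->T, B6->T, B6->T, B6->T, B6->T, B6->T, B6->F, B7->F, B8->F, B9->F; covered: B1=T, B6=T, B6=F, B7=F, B8=F, B9=F
#5 (h=5, u=-1, v=3) -> B1->F, B3->S, B2->F, B5->F, B6->T, B6->T, B6->T, B6->T, B6->F, B7->F, B8->F, B9->F; covered: B1=F, B2=F, B3=S, B5=F, B6=T, B6=F, B7=F, B8=F, B9=F
#6 (h=5, u=0, v=3) -> B1->F, B3->S, B2->F, B5->F, B6->T, B6->T, B6->T, B6->T, B6->F, B7->F, B8->F, B9->F; covered: B1=F, B2=F, B3=S, B5=F, B6=T, B6=F, B7=F, B8=F, B9=F
#7 (h=5, u=-1, v=6) -> B1->T, B6->T, B6->T, B6->T, B6->T, B6->T, B6->T, B6->T, B6->F, B7->F, B8->F, B9->T; covered: B1=T, B6=T, B6=F, B7=F, B8=F, B9=T
#8 (h=4, u=-2, v=3) -> B1->F, B3->S, B2->F, B5->F, B6->T, B6->T, B6->T, B6->T, B6->F, B7->F, B8->T; covered: B1=F, B2=F, B3=S, B5=F, B6=T, B6=F, B7=F, B8=T
#9 (h=7, u=-1, v=2) -> B1->F, B3->E, B2->T, B4->T, B6->T, B6->T, B6->T, B6->T, B6->T, B6->T, B6->T, B6->T, B6->F, B7->F, ...; covered: B1=F, B2=T, B3=E, B4=T, B6=T, B6=F, B7=F, B8=T
#10 (h=5, u=-1, v=4) -> B1->T, B6->T, B6->T, B6->T, B6->T, B6->T, B6->F, B7->T, B8->F, B9->F; covered: B1=T, B6=T, B6=F, B7=T, B8=F, B9=F
pool-wide coverage (16 outcomes): B1=T, B1=F, B2=T, B2=F, B3=S, B3=E, B4=T, B5=F, B6=T, B6=F, B7=T, B7=F, B8=T, B8=F, B9=T, B9=F
size 1 is not enough: best union over all size-1 subsets is 9/16
size 2 is not enough: best union over all size-2 subsets is 13/16
the canonical winner is {1, 2, 10}: size 3, full 16-outcome coverage, earliest index list among size-3 covers

Answer: 1, 2, 10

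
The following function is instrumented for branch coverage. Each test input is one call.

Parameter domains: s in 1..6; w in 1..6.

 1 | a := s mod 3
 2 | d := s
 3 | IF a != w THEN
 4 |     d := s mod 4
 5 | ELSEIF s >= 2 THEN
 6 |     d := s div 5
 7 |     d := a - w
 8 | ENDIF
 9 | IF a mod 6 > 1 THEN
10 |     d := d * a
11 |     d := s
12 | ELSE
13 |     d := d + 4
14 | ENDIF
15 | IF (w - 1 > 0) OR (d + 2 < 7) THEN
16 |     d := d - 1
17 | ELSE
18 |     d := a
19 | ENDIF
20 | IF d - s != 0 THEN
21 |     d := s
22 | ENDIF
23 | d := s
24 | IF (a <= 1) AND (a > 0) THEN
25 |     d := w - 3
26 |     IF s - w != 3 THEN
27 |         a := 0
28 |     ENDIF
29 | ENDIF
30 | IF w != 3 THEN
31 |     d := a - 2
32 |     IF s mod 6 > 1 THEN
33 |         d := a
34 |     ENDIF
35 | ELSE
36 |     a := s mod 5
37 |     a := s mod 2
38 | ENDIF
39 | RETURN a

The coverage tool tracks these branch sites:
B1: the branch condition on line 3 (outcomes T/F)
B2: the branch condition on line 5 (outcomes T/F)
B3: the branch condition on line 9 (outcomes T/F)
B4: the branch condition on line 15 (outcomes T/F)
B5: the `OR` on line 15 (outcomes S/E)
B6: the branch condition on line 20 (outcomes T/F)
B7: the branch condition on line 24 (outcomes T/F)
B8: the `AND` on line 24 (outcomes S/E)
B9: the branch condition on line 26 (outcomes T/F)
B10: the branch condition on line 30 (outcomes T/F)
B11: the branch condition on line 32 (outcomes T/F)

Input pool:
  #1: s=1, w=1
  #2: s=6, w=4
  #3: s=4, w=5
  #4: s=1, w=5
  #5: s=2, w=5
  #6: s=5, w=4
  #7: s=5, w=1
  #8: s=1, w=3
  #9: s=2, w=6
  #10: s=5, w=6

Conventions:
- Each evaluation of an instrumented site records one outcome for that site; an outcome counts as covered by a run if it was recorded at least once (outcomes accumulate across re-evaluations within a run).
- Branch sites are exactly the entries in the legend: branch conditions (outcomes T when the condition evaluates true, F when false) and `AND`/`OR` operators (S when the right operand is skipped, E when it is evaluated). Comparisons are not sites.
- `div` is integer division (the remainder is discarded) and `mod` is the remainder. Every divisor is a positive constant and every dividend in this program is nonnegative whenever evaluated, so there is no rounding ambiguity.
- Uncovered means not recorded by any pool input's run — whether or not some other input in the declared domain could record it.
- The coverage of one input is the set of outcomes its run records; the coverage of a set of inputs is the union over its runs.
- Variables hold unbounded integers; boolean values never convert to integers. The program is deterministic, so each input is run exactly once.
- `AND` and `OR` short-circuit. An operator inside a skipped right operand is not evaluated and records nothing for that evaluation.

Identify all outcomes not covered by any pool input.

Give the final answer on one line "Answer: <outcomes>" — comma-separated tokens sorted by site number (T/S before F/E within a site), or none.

input #1 (s=1, w=1): covers B1=F, B2=F, B3=F, B4=F, B5=E, B6=F, B7=T, B8=E, B9=T, B10=T, B11=F
input #2 (s=6, w=4): covers B1=T, B3=F, B4=T, B5=S, B6=T, B7=F, B8=E, B10=T, B11=F
input #3 (s=4, w=5): covers B1=T, B3=F, B4=T, B5=S, B6=T, B7=T, B8=E, B9=T, B10=T, B11=T
input #4 (s=1, w=5): covers B1=T, B3=F, B4=T, B5=S, B6=T, B7=T, B8=E, B9=T, B10=T, B11=F
input #5 (s=2, w=5): covers B1=T, B3=T, B4=T, B5=S, B6=T, B7=F, B8=S, B10=T, B11=T
input #6 (s=5, w=4): covers B1=T, B3=T, B4=T, B5=S, B6=T, B7=F, B8=S, B10=T, B11=T
input #7 (s=5, w=1): covers B1=T, B3=T, B4=F, B5=E, B6=T, B7=F, B8=S, B10=T, B11=T
input #8 (s=1, w=3): covers B1=T, B3=F, B4=T, B5=S, B6=T, B7=T, B8=E, B9=T, B10=F
input #9 (s=2, w=6): covers B1=T, B3=T, B4=T, B5=S, B6=T, B7=F, B8=S, B10=T, B11=T
input #10 (s=5, w=6): covers B1=T, B3=T, B4=T, B5=S, B6=T, B7=F, B8=S, B10=T, B11=T
union over the pool: B1=T, B1=F, B2=F, B3=T, B3=F, B4=T, B4=F, B5=S, B5=E, B6=T, B6=F, B7=T, B7=F, B8=S, B8=E, B9=T, B10=T, B10=F, B11=T, B11=F
uncovered (2 of 22): B2=T, B9=F

Answer: B2=T, B9=F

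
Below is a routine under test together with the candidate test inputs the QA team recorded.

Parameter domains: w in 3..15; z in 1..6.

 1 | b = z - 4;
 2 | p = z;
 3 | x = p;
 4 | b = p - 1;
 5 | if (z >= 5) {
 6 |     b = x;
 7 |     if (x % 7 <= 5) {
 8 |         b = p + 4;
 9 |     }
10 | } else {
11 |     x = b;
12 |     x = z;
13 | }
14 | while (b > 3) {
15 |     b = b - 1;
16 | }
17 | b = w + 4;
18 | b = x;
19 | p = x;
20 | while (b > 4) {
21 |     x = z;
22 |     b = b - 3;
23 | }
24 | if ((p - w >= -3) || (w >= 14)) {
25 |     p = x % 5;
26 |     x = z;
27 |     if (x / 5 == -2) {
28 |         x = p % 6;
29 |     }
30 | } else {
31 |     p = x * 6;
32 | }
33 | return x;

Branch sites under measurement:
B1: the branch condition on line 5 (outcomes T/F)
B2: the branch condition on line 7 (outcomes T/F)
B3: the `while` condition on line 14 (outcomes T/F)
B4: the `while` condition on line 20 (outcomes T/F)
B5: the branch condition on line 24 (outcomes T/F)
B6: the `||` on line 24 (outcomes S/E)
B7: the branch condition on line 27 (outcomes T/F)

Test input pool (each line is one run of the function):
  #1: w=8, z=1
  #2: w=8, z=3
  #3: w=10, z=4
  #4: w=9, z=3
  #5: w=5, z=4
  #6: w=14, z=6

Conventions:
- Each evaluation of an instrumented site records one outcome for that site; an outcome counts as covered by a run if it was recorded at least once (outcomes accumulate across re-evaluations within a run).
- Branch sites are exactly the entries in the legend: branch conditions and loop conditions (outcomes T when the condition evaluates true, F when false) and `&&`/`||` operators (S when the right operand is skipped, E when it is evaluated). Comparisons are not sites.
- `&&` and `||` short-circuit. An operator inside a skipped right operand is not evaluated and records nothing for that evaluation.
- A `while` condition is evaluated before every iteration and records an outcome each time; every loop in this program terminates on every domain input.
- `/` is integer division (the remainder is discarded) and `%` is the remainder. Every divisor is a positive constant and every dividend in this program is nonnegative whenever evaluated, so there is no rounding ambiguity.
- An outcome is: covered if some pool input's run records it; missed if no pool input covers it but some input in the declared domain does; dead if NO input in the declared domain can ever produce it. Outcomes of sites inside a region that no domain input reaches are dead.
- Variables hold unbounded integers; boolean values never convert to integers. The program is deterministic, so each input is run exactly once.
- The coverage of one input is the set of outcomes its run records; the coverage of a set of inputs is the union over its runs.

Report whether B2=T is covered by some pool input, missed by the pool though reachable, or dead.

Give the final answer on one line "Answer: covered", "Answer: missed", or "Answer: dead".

no pool input records B2=T
but domain input (w=3, z=5) does record it -> reachable, so missed

Answer: missed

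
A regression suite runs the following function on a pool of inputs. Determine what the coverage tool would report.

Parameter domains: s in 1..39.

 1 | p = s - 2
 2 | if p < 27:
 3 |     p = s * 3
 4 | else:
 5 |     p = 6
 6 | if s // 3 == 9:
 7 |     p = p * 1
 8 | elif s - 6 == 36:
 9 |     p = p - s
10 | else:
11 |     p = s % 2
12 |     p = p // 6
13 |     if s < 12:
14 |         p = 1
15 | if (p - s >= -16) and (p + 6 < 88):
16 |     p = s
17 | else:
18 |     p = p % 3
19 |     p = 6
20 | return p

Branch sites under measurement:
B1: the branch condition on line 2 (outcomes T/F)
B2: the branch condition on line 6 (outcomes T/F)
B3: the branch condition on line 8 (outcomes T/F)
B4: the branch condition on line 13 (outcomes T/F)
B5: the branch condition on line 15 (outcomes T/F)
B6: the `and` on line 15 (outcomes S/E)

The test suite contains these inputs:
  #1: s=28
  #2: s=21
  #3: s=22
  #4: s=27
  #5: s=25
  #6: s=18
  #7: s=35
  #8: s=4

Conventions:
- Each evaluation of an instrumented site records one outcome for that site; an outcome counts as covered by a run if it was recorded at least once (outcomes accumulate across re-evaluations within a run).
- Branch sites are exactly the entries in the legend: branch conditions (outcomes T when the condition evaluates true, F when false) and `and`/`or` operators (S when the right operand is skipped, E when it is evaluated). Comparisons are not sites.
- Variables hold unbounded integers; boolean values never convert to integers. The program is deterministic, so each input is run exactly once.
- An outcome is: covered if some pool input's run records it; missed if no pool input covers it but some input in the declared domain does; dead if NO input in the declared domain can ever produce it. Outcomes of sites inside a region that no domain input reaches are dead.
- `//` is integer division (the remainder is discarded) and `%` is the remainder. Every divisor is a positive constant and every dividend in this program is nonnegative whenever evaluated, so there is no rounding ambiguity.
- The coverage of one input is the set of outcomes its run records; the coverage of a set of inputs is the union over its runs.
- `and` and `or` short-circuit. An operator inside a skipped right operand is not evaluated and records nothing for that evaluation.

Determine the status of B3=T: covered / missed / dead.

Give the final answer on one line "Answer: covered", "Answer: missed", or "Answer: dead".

no pool input records B3=T
checking all 39 inputs in the declared domain: B3=T is never recorded -> dead

Answer: dead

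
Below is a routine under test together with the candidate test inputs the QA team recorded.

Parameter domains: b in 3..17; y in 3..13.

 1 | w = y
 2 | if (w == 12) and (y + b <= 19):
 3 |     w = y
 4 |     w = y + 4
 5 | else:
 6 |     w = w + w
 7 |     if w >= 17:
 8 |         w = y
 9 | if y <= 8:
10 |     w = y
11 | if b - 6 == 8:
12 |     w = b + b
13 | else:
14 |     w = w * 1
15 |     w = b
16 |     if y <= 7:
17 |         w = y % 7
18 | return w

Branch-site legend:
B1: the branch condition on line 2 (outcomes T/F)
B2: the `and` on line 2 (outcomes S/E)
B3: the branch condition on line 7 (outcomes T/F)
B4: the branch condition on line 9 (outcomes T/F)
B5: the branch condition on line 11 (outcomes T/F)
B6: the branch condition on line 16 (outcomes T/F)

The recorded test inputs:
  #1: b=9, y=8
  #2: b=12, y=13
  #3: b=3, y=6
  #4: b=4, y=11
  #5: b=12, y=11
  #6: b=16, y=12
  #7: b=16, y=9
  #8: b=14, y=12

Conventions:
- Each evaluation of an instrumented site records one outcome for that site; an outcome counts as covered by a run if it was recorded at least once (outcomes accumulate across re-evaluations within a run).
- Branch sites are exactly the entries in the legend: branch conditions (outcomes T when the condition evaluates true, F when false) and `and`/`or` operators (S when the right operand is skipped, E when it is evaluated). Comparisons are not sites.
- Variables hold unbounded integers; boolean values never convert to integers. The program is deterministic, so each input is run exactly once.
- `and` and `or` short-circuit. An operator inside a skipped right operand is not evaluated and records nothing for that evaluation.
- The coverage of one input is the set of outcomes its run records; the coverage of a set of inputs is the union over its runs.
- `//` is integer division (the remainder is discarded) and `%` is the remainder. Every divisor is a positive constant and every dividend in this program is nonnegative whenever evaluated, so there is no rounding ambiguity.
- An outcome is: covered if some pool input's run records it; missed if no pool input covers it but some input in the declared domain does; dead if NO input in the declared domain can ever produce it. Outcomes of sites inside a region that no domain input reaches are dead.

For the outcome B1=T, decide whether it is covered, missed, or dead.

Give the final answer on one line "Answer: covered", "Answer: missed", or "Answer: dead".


no pool input records B1=T
but domain input (b=3, y=12) does record it -> reachable, so missed
Answer: missed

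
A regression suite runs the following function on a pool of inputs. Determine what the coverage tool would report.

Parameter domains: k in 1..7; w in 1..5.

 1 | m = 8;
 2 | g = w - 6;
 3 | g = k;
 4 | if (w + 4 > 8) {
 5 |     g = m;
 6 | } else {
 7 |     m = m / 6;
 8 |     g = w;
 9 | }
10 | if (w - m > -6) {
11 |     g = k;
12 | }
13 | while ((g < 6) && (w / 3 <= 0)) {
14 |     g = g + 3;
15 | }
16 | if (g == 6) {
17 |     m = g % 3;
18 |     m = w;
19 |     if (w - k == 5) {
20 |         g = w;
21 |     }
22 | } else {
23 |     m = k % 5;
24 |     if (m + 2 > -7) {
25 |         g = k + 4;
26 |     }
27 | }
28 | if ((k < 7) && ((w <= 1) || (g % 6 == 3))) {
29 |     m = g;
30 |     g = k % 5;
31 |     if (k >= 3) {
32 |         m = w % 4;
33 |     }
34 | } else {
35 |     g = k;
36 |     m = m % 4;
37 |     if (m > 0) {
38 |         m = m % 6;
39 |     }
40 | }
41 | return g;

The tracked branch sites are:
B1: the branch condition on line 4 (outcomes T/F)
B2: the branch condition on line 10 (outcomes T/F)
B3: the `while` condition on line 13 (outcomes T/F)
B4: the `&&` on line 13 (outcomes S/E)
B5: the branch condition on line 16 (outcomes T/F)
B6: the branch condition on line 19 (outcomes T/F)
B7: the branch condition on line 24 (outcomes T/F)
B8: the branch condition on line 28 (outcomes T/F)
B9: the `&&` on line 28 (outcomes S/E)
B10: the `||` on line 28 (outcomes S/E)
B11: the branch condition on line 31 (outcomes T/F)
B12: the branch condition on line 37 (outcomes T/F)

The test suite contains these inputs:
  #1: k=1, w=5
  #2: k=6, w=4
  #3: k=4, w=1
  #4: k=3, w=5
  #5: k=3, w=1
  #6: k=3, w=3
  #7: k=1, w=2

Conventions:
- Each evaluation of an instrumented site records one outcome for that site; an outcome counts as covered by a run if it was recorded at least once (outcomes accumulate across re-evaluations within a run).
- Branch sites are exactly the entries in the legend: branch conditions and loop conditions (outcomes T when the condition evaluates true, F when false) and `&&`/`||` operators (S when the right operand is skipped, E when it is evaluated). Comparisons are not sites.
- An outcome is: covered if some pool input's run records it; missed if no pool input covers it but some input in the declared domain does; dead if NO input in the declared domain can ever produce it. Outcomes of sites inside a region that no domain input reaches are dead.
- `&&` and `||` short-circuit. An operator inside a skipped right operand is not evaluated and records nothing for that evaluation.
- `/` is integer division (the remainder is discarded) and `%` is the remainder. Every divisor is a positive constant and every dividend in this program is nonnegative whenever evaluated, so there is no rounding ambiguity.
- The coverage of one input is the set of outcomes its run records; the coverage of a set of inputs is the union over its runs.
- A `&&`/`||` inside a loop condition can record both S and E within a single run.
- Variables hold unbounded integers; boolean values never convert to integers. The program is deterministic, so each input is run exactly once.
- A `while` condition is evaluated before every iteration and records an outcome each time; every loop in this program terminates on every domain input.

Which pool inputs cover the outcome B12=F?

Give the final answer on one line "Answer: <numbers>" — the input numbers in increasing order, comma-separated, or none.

input #1 (k=1, w=5): does not record B12=F
input #2 (k=6, w=4): records B12=F
input #3 (k=4, w=1): does not record B12=F
input #4 (k=3, w=5): does not record B12=F
input #5 (k=3, w=1): does not record B12=F
input #6 (k=3, w=3): does not record B12=F
input #7 (k=1, w=2): does not record B12=F

Answer: 2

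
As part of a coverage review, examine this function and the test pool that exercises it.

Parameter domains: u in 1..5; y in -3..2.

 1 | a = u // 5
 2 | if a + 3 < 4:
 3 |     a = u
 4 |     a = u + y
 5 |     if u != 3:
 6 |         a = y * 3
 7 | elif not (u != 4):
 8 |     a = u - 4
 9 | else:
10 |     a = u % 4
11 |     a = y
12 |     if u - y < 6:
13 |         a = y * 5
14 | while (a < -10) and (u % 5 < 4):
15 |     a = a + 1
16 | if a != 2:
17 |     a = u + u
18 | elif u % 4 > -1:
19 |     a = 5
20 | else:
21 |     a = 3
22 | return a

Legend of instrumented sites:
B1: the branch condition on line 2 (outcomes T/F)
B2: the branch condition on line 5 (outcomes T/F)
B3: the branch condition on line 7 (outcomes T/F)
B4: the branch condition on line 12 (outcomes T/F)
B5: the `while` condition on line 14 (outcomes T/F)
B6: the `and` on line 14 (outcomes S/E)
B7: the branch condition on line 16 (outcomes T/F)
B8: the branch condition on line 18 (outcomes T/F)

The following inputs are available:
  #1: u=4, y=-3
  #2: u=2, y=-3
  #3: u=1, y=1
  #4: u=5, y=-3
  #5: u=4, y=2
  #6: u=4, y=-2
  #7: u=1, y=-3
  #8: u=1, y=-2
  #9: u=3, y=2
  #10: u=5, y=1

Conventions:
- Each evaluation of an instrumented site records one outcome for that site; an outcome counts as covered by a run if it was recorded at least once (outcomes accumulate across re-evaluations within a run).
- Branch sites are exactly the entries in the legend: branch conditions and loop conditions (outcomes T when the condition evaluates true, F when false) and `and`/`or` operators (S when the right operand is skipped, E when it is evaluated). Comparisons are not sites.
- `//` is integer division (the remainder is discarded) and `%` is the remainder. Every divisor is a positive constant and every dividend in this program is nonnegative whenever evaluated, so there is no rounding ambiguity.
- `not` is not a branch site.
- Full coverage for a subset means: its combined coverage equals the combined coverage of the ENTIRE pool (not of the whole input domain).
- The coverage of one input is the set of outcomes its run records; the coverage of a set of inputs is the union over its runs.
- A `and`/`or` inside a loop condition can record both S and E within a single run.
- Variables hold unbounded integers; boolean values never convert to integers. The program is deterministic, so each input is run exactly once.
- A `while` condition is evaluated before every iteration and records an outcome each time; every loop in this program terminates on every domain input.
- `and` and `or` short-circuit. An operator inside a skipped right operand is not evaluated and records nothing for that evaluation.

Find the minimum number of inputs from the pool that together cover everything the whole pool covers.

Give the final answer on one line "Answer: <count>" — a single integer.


test 1 (u=4, y=-3) fires B1->T, B2->T, B6->S, B5->F, B7->T; hits B1=T, B2=T, B5=F, B6=S, B7=T
test 2 (u=2, y=-3) fires B1->T, B2->T, B6->S, B5->F, B7->T; hits B1=T, B2=T, B5=F, B6=S, B7=T
test 3 (u=1, y=1) fires B1->T, B2->T, B6->S, B5->F, B7->T; hits B1=T, B2=T, B5=F, B6=S, B7=T
test 4 (u=5, y=-3) fires B1->F, B3->F, B4->F, B6->S, B5->F, B7->T; hits B1=F, B3=F, B4=F, B5=F, B6=S, B7=T
test 5 (u=4, y=2) fires B1->T, B2->T, B6->S, B5->F, B7->T; hits B1=T, B2=T, B5=F, B6=S, B7=T
test 6 (u=4, y=-2) fires B1->T, B2->T, B6->S, B5->F, B7->T; hits B1=T, B2=T, B5=F, B6=S, B7=T
test 7 (u=1, y=-3) fires B1->T, B2->T, B6->S, B5->F, B7->T; hits B1=T, B2=T, B5=F, B6=S, B7=T
test 8 (u=1, y=-2) fires B1->T, B2->T, B6->S, B5->F, B7->T; hits B1=T, B2=T, B5=F, B6=S, B7=T
test 9 (u=3, y=2) fires B1->T, B2->F, B6->S, B5->F, B7->T; hits B1=T, B2=F, B5=F, B6=S, B7=T
test 10 (u=5, y=1) fires B1->F, B3->F, B4->T, B6->S, B5->F, B7->T; hits B1=F, B3=F, B4=T, B5=F, B6=S, B7=T
the full pool covers 10 outcomes: B1=T, B1=F, B2=T, B2=F, B3=F, B4=T, B4=F, B5=F, B6=S, B7=T
checked all size-1 subsets: none covers 10 outcomes (max 6/10)
checked all size-2 subsets: none covers 10 outcomes (max 8/10)
checked all size-3 subsets: none covers 10 outcomes (max 9/10)
at size 4, {1, 4, 9, 10} reaches all 10 outcomes; every lexicographically earlier size-4 subset fails
Answer: 4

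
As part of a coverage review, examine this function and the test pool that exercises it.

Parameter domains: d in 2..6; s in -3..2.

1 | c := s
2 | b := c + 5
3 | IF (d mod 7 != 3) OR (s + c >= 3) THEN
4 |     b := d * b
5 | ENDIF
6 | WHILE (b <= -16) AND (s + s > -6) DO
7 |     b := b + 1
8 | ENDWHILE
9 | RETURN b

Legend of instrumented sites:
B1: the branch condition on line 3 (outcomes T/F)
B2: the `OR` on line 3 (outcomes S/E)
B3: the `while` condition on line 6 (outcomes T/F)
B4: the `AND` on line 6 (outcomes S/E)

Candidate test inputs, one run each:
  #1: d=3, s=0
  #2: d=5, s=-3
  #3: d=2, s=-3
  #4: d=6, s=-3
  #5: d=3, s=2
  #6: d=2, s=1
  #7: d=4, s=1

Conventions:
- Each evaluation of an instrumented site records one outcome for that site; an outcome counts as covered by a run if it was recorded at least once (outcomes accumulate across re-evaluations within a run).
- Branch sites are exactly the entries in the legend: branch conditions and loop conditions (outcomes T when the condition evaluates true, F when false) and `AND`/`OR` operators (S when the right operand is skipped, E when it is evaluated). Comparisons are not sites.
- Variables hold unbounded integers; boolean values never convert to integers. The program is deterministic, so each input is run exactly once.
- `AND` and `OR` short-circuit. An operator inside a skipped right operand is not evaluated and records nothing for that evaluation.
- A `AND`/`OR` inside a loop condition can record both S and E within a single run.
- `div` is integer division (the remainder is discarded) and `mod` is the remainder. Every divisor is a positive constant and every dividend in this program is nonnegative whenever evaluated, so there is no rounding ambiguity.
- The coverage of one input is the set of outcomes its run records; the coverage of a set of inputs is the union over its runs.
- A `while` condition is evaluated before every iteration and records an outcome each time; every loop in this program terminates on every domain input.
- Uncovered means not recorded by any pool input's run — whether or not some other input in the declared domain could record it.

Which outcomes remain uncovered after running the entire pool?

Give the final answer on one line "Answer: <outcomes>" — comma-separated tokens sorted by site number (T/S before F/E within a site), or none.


test 1 (d=3, s=0) fires B2->E, B1->F, B4->S, B3->F; hits B1=F, B2=E, B3=F, B4=S
test 2 (d=5, s=-3) fires B2->S, B1->T, B4->S, B3->F; hits B1=T, B2=S, B3=F, B4=S
test 3 (d=2, s=-3) fires B2->S, B1->T, B4->S, B3->F; hits B1=T, B2=S, B3=F, B4=S
test 4 (d=6, s=-3) fires B2->S, B1->T, B4->S, B3->F; hits B1=T, B2=S, B3=F, B4=S
test 5 (d=3, s=2) fires B2->E, B1->T, B4->S, B3->F; hits B1=T, B2=E, B3=F, B4=S
test 6 (d=2, s=1) fires B2->S, B1->T, B4->S, B3->F; hits B1=T, B2=S, B3=F, B4=S
test 7 (d=4, s=1) fires B2->S, B1->T, B4->S, B3->F; hits B1=T, B2=S, B3=F, B4=S
union over the pool: B1=T, B1=F, B2=S, B2=E, B3=F, B4=S
uncovered (2 of 8): B3=T, B4=E
Answer: B3=T, B4=E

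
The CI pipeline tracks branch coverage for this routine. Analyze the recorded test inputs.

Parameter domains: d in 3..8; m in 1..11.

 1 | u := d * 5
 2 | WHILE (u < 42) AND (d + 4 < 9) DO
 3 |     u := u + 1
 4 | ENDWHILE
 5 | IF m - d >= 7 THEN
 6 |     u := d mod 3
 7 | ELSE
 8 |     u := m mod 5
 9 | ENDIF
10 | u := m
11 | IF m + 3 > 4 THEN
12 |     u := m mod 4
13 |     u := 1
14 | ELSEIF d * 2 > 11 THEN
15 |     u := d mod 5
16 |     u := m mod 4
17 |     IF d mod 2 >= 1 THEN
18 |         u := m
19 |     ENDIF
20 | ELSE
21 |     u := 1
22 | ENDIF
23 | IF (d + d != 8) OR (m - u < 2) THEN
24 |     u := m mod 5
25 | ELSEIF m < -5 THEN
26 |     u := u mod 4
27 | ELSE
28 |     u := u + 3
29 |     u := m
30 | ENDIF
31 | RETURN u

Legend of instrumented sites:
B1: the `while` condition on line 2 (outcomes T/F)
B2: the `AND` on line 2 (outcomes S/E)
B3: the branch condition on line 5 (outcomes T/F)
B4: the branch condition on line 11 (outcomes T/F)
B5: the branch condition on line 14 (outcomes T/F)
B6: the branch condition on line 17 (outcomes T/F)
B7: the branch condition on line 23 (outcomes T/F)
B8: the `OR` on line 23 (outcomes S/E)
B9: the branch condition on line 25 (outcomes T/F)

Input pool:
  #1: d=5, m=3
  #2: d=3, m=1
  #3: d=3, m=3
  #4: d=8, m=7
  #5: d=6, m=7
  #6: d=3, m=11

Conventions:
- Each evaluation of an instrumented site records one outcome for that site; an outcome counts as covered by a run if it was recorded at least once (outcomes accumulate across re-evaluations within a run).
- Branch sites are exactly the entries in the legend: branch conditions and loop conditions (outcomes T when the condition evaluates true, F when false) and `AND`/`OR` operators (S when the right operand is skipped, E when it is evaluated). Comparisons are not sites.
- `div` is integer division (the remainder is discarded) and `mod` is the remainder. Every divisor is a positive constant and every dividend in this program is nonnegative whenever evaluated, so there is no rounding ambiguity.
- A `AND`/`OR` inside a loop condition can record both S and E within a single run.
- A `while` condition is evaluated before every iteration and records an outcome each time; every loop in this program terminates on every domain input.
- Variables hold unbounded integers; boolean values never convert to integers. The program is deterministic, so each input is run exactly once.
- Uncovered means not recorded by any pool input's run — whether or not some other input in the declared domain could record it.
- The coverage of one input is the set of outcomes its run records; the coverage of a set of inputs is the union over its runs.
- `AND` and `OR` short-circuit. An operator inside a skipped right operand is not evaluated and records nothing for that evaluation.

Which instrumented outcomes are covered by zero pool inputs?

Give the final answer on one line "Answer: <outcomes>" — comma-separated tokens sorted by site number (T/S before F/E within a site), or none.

input #1 (d=5, m=3): covers B1=F, B2=E, B3=F, B4=T, B7=T, B8=S
input #2 (d=3, m=1): covers B1=T, B1=F, B2=S, B2=E, B3=F, B4=F, B5=F, B7=T, B8=S
input #3 (d=3, m=3): covers B1=T, B1=F, B2=S, B2=E, B3=F, B4=T, B7=T, B8=S
input #4 (d=8, m=7): covers B1=F, B2=E, B3=F, B4=T, B7=T, B8=S
input #5 (d=6, m=7): covers B1=F, B2=E, B3=F, B4=T, B7=T, B8=S
input #6 (d=3, m=11): covers B1=T, B1=F, B2=S, B2=E, B3=T, B4=T, B7=T, B8=S
union over the pool: B1=T, B1=F, B2=S, B2=E, B3=T, B3=F, B4=T, B4=F, B5=F, B7=T, B8=S
uncovered (7 of 18): B5=T, B6=T, B6=F, B7=F, B8=E, B9=T, B9=F

Answer: B5=T, B6=T, B6=F, B7=F, B8=E, B9=T, B9=F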